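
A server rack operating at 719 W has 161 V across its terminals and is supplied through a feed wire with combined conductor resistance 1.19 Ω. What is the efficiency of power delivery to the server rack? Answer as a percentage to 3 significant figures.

96.8 %

I = P / V = 719 / 161 = 4.466 A through the feed wire.
P_line = I² R_line = (4.466)² × 1.19 = 23.73 W
P_source = P_load + P_line = 719.0 + 23.73 = 742.7 W
η = P_load / P_source = 719.0 / 742.7 = 0.9680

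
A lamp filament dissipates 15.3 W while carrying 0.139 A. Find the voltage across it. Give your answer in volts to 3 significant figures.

From P = V I = I²R = V²/R, with the two given quantities we get V = P / I.
V = 15.3 / 0.1390 = 110.1 V

110 V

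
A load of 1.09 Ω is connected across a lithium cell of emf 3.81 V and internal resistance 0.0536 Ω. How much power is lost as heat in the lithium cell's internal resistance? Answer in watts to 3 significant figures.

0.595 W

The source's internal resistance is just another series element carrying I; its dissipation is I²r.
I = ε / (r + R) = 3.81 / (0.0536 + 1.09) = 3.332 A
P_int = I² r = (3.332)² × 0.0536 = 0.5949 W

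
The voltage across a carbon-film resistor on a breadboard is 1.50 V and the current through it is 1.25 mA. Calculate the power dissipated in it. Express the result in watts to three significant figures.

Since both terminal voltage and current are stated, P = V I gives the power in one step.
P = 1.50 V × 0.001250 A = 0.001875 W

0.00187 W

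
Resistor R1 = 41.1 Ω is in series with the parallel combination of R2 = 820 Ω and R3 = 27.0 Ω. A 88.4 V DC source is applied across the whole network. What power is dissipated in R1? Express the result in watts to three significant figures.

71.0 W

Replace R2 and R3 with their parallel equivalent so the circuit becomes R1 in series with R_p.
R_p = (820×27.0)/(820+27.0) = 26.14 Ω
R_total = 41.1 + 26.14 = 67.24 Ω
I = V / R_total = 88.4 / 67.24 = 1.315 A
The full supply current passes through R1: P = I²R.
P_R1 = (1.315)² × 41.1 = 71.04 W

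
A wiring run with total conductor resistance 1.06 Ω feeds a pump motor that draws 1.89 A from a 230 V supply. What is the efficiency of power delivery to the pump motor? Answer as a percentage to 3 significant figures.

The wiring run carries the full 1.89 A.
P_line = I² R_line = (1.890)² × 1.06 = 3.786 W
P_source = V I = 230 × 1.890 = 434.7 W; P_load = 430.9 W
η = P_load / P_source = 430.9 / 434.7 = 0.9913

99.1 %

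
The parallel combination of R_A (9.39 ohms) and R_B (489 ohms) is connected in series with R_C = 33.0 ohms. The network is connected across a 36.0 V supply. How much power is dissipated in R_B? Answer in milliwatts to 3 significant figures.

Reduce the parallel combination to a single R_p; the circuit then becomes R_p in series with the remaining resistor.
R_p = (9.39×489)/(9.39+489) = 9.213 Ω
R_total = R_p + 33.0 = 9.213 + 33.0 = 42.21 Ω
I = V / R_total = 36.0 / 42.21 = 0.8528 A
Voltage across the parallel pair: V_p = I × R_p = 0.8528 × 9.213 = 7.857 V
Use P = V²/R for R_B with V = V_p.
P_R_B = (7.857)² / 489 = 0.1262 W

126 mW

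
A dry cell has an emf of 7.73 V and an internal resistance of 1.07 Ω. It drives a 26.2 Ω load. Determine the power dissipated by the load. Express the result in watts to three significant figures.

With r and R in series, I = ε/(r+R); the load dissipates I²R.
I = ε / (r + R) = 7.73 / (1.07 + 26.2) = 0.2835 A
P_load = I² R = (0.2835)² × 26.2 = 2.105 W

2.11 W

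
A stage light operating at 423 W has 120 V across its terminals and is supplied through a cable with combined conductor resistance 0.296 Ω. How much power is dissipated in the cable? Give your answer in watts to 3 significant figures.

3.68 W

The cable is a series resistance carrying the load current; its dissipation is I²R_line.
I = P / V = 423 / 120 = 3.525 A through the cable.
P_line = I² R_line = (3.525)² × 0.296 = 3.678 W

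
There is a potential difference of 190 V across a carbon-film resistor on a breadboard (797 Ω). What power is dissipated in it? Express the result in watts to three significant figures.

45.3 W

Voltage and resistance are given, so P = V²/R is the one-step route.
P = (190 V)² / 797 Ω = 45.29 W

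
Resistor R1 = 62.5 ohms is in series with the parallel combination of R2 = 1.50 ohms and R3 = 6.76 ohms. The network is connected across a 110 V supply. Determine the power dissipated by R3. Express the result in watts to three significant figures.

Reduce the parallel pair to R_p first; the network is then a simple series string.
R_p = (1.50×6.76)/(1.50+6.76) = 1.228 Ω
R_total = 62.5 + 1.228 = 63.73 Ω
I = V / R_total = 110 / 63.73 = 1.726 A
Voltage across the parallel pair: V_p = I × R_p = 1.726 × 1.228 = 2.119 V
With V_p across R3, its power is V_p²/R3.
P_R3 = (2.119)² / 6.76 = 0.6642 W

0.664 W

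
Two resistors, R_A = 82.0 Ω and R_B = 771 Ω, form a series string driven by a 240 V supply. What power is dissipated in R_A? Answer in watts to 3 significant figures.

Since the resistors are in series they all carry the loop current I = V/R_total; the power in any one is I²R.
R_total = 82.0 + 771 = 853.0 Ω
I = V / R_total = 240 / 853.0 = 0.2814 A
P_R_A = I² × R_A = (0.2814)² × 82.0 = 6.491 W

6.49 W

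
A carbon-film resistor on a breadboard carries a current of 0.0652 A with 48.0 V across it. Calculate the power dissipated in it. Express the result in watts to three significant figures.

With V and I both given, power follows immediately from P = V I.
P = 48.0 V × 0.06520 A = 3.130 W

3.13 W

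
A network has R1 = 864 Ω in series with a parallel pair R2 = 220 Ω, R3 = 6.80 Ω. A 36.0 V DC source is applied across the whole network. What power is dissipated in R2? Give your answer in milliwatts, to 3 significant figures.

Replace R2 and R3 with their parallel equivalent so the circuit becomes R1 in series with R_p.
R_p = (220×6.80)/(220+6.80) = 6.596 Ω
R_total = 864 + 6.596 = 870.6 Ω
I = V / R_total = 36.0 / 870.6 = 0.04135 A
Voltage across the parallel pair: V_p = I × R_p = 0.04135 × 6.596 = 0.2728 V
With V_p across R2, its power is V_p²/R2.
P_R2 = (0.2728)² / 220 = 0.0003382 W

0.338 mW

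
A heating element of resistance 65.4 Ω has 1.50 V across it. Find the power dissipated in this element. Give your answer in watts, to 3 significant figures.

0.0344 W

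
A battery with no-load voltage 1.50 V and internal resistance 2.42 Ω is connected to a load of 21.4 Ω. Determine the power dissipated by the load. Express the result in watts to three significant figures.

Load and internal resistance form a series loop — compute the loop current, then the load power via I²R.
I = ε / (r + R) = 1.50 / (2.42 + 21.4) = 0.06297 A
P_load = I² R = (0.06297)² × 21.4 = 0.08486 W

0.0849 W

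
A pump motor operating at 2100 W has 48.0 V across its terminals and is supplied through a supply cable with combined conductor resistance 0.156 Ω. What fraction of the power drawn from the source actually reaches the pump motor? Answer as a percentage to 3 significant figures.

87.6 %

I = P / V = 2100 / 48.0 = 43.75 A through the supply cable.
P_line = I² R_line = (43.75)² × 0.156 = 298.6 W
P_source = P_load + P_line = 2100 + 298.6 = 2399 W
η = P_load / P_source = 2100 / 2399 = 0.8755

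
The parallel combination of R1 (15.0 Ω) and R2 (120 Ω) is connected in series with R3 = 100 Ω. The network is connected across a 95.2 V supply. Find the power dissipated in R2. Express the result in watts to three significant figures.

1.05 W

Collapse the R1‖R2 pair into one equivalent R_p; then R_p and R3 form a series string.
R_p = (15.0×120)/(15.0+120) = 13.33 Ω
R_total = R_p + 100 = 13.33 + 100 = 113.3 Ω
I = V / R_total = 95.2 / 113.3 = 0.8400 A
Voltage across the parallel pair: V_p = I × R_p = 0.8400 × 13.33 = 11.20 V
Use P = V²/R for R2 with V = V_p.
P_R2 = (11.20)² / 120 = 1.045 W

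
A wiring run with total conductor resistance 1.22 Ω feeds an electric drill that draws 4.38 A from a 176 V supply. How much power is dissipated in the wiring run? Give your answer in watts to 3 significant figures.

23.4 W

The wiring run and load are in series, so the same current flows in both; the loss is I²R_line.
The wiring run carries the full 4.38 A.
P_line = I² R_line = (4.380)² × 1.22 = 23.40 W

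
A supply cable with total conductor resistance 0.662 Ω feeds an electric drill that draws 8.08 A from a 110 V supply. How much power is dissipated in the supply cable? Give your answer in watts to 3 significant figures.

Line loss is just I²R for the cable — we know both I and R_line directly.
The supply cable carries the full 8.08 A.
P_line = I² R_line = (8.080)² × 0.662 = 43.22 W

43.2 W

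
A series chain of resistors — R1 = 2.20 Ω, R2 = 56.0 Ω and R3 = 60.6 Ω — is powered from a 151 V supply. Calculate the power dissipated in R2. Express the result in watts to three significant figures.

90.5 W

The current is common to all series resistors; compute it, then apply P = I²R for the target.
R_total = 2.20 + 56.0 + 60.6 = 118.8 Ω
I = V / R_total = 151 / 118.8 = 1.271 A
P_R2 = I² × R2 = (1.271)² × 56.0 = 90.47 W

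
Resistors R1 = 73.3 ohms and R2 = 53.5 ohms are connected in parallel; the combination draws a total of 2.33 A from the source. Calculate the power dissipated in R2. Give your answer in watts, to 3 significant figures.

97.1 W

The branches share the same voltage, but only the total current is given — find V from the equivalent resistance first.
1/R_eq = 1/73.3 + 1/53.5 ⇒ R_eq = 30.93 Ω
V = I_total × R_eq = 2.330 × 30.93 = 72.06 V
P_R2 = V² / R2 = (72.06)² / 53.5 = 97.06 W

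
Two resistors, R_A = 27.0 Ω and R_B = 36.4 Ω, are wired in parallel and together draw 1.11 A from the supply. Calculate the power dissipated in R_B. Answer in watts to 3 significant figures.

Only the total current is stated, so first find the parallel equivalent to get the voltage across the combination.
1/R_eq = 1/27.0 + 1/36.4 ⇒ R_eq = 15.50 Ω
V = I_total × R_eq = 1.110 × 15.50 = 17.21 V
P_R_B = V² / R_B = (17.21)² / 36.4 = 8.134 W

8.13 W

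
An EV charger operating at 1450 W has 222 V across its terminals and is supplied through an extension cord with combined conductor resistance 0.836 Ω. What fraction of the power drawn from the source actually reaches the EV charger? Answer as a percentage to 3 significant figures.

97.6 %

I = P / V = 1450 / 222 = 6.532 A through the extension cord.
P_line = I² R_line = (6.532)² × 0.836 = 35.66 W
P_source = P_load + P_line = 1450 + 35.66 = 1486 W
η = P_load / P_source = 1450 / 1486 = 0.9760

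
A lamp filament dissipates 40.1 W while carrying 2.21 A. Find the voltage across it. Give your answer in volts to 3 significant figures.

Inverting the appropriate power form: V = P / I.
V = 40.1 / 2.210 = 18.14 V

18.1 V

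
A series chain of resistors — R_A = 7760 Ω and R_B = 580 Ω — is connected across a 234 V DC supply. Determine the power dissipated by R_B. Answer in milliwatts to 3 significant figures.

Series elements share the same current, so find I first, then use P = I²R.
R_total = 7760 + 580 = 8340 Ω
I = V / R_total = 234 / 8340 = 0.02806 A
P_R_B = I² × R_B = (0.02806)² × 580 = 0.4566 W

457 mW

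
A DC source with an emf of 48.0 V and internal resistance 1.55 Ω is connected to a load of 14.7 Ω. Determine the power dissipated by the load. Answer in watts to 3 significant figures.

The internal resistance and the load are in series, so the same I flows through both; get I from ε/(r+R), then I²R for the load.
I = ε / (r + R) = 48.0 / (1.55 + 14.7) = 2.954 A
P_load = I² R = (2.954)² × 14.7 = 128.3 W

128 W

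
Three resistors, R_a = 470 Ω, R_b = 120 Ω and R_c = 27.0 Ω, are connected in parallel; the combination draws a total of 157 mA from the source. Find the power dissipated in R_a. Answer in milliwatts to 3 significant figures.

23.2 mW

Parallel branches share V, not I — compute V via R_eq, then use V²/R for the target branch.
1/R_eq = 1/470 + 1/120 + 1/27.0 ⇒ R_eq = 21.05 Ω
V = I_total × R_eq = 0.1570 × 21.05 = 3.305 V
P_R_a = V² / R_a = (3.305)² / 470 = 0.02325 W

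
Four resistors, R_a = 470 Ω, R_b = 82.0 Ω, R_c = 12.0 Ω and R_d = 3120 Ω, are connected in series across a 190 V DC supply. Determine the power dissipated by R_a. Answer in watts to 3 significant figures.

1.25 W

The current is common to all series resistors; compute it, then apply P = I²R for the target.
R_total = 470 + 82.0 + 12.0 + 3120 = 3684 Ω
I = V / R_total = 190 / 3684 = 0.05157 A
P_R_a = I² × R_a = (0.05157)² × 470 = 1.250 W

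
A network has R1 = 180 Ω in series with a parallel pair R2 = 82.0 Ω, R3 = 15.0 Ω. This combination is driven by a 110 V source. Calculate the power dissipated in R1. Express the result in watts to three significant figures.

Reduce the parallel pair to R_p first; the network is then a simple series string.
R_p = (82.0×15.0)/(82.0+15.0) = 12.68 Ω
R_total = 180 + 12.68 = 192.7 Ω
I = V / R_total = 110 / 192.7 = 0.5709 A
R1 carries the full series current, so P = I²R.
P_R1 = (0.5709)² × 180 = 58.67 W

58.7 W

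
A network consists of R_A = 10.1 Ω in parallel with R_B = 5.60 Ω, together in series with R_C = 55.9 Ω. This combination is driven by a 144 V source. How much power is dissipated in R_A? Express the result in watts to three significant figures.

7.53 W

Collapse the R_A‖R_B pair into one equivalent R_p; then R_p and R_C form a series string.
R_p = (10.1×5.60)/(10.1+5.60) = 3.603 Ω
R_total = R_p + 55.9 = 3.603 + 55.9 = 59.50 Ω
I = V / R_total = 144 / 59.50 = 2.420 A
Voltage across the parallel pair: V_p = I × R_p = 2.420 × 3.603 = 8.718 V
R_A has V_p across it, so P = V_p²/R_A.
P_R_A = (8.718)² / 10.1 = 7.526 W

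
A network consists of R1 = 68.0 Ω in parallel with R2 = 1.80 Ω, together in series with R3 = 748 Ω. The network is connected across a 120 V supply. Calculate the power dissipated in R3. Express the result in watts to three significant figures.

19.2 W

Collapse the R1‖R2 pair into one equivalent R_p; then R_p and R3 form a series string.
R_p = (68.0×1.80)/(68.0+1.80) = 1.754 Ω
R_total = R_p + 748 = 1.754 + 748 = 749.8 Ω
I = V / R_total = 120 / 749.8 = 0.1601 A
R3 is the series element, so its power is I²R.
P_R3 = (0.1601)² × 748 = 19.16 W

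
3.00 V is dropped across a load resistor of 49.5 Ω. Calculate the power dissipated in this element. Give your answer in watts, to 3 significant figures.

0.182 W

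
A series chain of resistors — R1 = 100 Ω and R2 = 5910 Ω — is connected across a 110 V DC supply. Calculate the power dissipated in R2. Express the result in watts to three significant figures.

In a series string the same current flows through every resistor — find that current, then P = I²R for the one we want.
R_total = 100 + 5910 = 6010 Ω
I = V / R_total = 110 / 6010 = 0.01830 A
P_R2 = I² × R2 = (0.01830)² × 5910 = 1.980 W

1.98 W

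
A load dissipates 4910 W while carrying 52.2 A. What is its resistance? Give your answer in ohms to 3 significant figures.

Rearranging the power relation for the two known quantities gives R = P / I².
R = 4910 / (52.20)² = 1.802 Ω

1.80 Ω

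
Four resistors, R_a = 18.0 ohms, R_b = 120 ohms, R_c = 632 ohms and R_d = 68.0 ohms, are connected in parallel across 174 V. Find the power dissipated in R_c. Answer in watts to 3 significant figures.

Every branch has 174 V across it, so for R_c the power is simply V²/R.
P_R_c = V² / R_c = (174)² / 632 Ω = 47.91 W

47.9 W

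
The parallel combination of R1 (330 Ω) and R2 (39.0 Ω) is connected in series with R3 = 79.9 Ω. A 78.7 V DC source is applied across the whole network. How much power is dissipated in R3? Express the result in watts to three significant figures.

37.6 W

First find R_p for the parallel pair, then treat R_p + R3 as a series loop.
R_p = (330×39.0)/(330+39.0) = 34.88 Ω
R_total = R_p + 79.9 = 34.88 + 79.9 = 114.8 Ω
I = V / R_total = 78.7 / 114.8 = 0.6857 A
R3 is the series element, so its power is I²R.
P_R3 = (0.6857)² × 79.9 = 37.56 W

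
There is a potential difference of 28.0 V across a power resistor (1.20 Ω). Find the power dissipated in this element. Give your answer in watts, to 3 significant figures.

653 W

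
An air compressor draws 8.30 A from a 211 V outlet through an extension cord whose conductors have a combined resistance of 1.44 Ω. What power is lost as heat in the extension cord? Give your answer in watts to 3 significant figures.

99.2 W

The extension cord and load are in series, so the same current flows in both; the loss is I²R_line.
The extension cord carries the full 8.30 A.
P_line = I² R_line = (8.300)² × 1.44 = 99.20 W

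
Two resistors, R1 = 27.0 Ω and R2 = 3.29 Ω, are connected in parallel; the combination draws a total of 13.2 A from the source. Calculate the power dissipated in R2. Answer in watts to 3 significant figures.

455 W

The branches share the same voltage, but only the total current is given — find V from the equivalent resistance first.
1/R_eq = 1/27.0 + 1/3.29 ⇒ R_eq = 2.933 Ω
V = I_total × R_eq = 13.20 × 2.933 = 38.71 V
P_R2 = V² / R2 = (38.71)² / 3.29 = 455.5 W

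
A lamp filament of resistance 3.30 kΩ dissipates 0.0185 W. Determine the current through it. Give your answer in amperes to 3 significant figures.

Rearranging the power relation for the two known quantities gives I = √(P / R).
I = √(0.0185 / 3300) = 0.002368 A

0.00237 A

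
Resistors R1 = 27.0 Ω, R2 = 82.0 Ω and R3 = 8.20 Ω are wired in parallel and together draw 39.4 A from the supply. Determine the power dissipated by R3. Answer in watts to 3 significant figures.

6460 W

Only the total current is stated, so first find the parallel equivalent to get the voltage across the combination.
1/R_eq = 1/27.0 + 1/82.0 + 1/8.20 ⇒ R_eq = 5.842 Ω
V = I_total × R_eq = 39.40 × 5.842 = 230.2 V
P_R3 = V² / R3 = (230.2)² / 8.20 = 6460 W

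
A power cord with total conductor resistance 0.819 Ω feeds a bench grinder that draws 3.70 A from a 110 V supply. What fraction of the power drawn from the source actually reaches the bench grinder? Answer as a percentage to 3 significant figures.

97.2 %

The power cord carries the full 3.70 A.
P_line = I² R_line = (3.700)² × 0.819 = 11.21 W
P_source = V I = 110 × 3.700 = 407.0 W; P_load = 395.8 W
η = P_load / P_source = 395.8 / 407.0 = 0.9725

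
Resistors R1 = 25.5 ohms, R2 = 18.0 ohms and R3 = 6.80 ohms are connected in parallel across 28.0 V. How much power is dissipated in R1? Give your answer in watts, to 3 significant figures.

30.7 W

Every branch has 28.0 V across it, so for R1 the power is simply V²/R.
P_R1 = V² / R1 = (28.0)² / 25.5 Ω = 30.75 W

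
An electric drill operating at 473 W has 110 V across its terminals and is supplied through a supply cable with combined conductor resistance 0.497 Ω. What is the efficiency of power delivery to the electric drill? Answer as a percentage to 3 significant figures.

98.1 %

I = P / V = 473 / 110 = 4.300 A through the supply cable.
P_line = I² R_line = (4.300)² × 0.497 = 9.190 W
P_source = P_load + P_line = 473.0 + 9.190 = 482.2 W
η = P_load / P_source = 473.0 / 482.2 = 0.9809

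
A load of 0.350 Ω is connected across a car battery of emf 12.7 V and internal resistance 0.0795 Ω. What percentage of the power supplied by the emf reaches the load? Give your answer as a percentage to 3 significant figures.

81.5 %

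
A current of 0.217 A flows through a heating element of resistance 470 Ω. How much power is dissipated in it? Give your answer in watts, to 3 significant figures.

The current through and the resistance of the element are both given; use P = I²R.
P = (0.2170 A)² × 470 Ω = 22.13 W

22.1 W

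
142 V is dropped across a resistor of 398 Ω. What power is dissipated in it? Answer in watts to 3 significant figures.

Voltage and resistance are given, so P = V²/R is the one-step route.
P = (142 V)² / 398 Ω = 50.66 W

50.7 W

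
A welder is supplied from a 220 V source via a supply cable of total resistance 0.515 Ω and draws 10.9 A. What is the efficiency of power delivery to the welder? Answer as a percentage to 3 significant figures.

The supply cable carries the full 10.9 A.
P_line = I² R_line = (10.90)² × 0.515 = 61.19 W
P_source = V I = 220 × 10.90 = 2398 W; P_load = 2337 W
η = P_load / P_source = 2337 / 2398 = 0.9745

97.4 %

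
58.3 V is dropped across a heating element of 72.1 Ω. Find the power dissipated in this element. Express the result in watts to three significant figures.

47.1 W

We know the drop across the element and its resistance — P = V²/R, one step.
P = (58.3 V)² / 72.1 Ω = 47.14 W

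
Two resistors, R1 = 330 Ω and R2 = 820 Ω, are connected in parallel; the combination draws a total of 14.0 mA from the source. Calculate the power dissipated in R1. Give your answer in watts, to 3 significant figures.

0.0329 W

Parallel branches share V, not I — compute V via R_eq, then use V²/R for the target branch.
1/R_eq = 1/330 + 1/820 ⇒ R_eq = 235.3 Ω
V = I_total × R_eq = 0.01400 × 235.3 = 3.294 V
P_R1 = V² / R1 = (3.294)² / 330 = 0.03289 W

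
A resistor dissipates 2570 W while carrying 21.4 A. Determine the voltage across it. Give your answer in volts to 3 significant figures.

120 V

Rearranging the power relation for the two known quantities gives V = P / I.
V = 2570 / 21.40 = 120.1 V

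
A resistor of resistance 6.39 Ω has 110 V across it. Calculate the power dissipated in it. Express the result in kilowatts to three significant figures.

Voltage and resistance are given, so P = V²/R is the one-step route.
P = (110 V)² / 6.39 Ω = 1894 W

1.89 kW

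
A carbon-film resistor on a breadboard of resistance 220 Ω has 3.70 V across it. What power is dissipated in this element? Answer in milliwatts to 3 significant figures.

62.2 mW

We know the drop across the element and its resistance — P = V²/R, one step.
P = (3.70 V)² / 220 Ω = 0.06223 W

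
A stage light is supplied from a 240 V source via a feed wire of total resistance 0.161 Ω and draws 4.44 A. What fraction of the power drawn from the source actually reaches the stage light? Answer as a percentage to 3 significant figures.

99.7 %

The feed wire carries the full 4.44 A.
P_line = I² R_line = (4.440)² × 0.161 = 3.174 W
P_source = V I = 240 × 4.440 = 1066 W; P_load = 1062 W
η = P_load / P_source = 1062 / 1066 = 0.9970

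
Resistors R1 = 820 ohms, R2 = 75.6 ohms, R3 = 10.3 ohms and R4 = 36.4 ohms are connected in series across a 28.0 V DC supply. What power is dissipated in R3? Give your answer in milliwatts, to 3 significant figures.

9.09 mW

The current is common to all series resistors; compute it, then apply P = I²R for the target.
R_total = 820 + 75.6 + 10.3 + 36.4 = 942.3 Ω
I = V / R_total = 28.0 / 942.3 = 0.02971 A
P_R3 = I² × R3 = (0.02971)² × 10.3 = 0.009094 W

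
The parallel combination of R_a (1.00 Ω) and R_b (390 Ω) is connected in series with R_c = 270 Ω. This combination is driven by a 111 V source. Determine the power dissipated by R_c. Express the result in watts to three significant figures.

45.3 W

Collapse the R_a‖R_b pair into one equivalent R_p; then R_p and R_c form a series string.
R_p = (1.00×390)/(1.00+390) = 0.9974 Ω
R_total = R_p + 270 = 0.9974 + 270 = 271.0 Ω
I = V / R_total = 111 / 271.0 = 0.4096 A
All the supply current flows through R_c; use P = I²R_c.
P_R_c = (0.4096)² × 270 = 45.30 W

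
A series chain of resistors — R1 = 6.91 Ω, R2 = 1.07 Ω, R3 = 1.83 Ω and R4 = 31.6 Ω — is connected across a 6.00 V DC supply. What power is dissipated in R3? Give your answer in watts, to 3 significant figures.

0.0384 W

The current is common to all series resistors; compute it, then apply P = I²R for the target.
R_total = 6.91 + 1.07 + 1.83 + 31.6 = 41.41 Ω
I = V / R_total = 6.00 / 41.41 = 0.1449 A
P_R3 = I² × R3 = (0.1449)² × 1.83 = 0.03842 W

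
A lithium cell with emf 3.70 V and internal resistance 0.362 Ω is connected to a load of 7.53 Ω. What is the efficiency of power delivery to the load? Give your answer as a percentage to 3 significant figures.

95.4 %

The source delivers εI, of which I²R reaches the load and I²r is lost; since I is common, η = R/(R+r).
η = R / (R + r) = 7.53 / (7.53 + 0.362) = 0.9541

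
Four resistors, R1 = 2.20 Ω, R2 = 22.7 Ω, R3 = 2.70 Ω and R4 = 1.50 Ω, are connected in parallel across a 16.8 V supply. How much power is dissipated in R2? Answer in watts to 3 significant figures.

Every branch has 16.8 V across it, so for R2 the power is simply V²/R.
P_R2 = V² / R2 = (16.8)² / 22.7 Ω = 12.43 W

12.4 W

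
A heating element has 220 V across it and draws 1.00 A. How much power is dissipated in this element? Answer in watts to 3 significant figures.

220 W

V and I are known directly — P = V I, no intermediate step needed.
P = 220 V × 1.000 A = 220.0 W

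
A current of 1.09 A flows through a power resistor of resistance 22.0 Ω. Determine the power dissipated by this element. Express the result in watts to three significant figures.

26.1 W

The current through and the resistance of the element are both given; use P = I²R.
P = (1.090 A)² × 22.0 Ω = 26.14 W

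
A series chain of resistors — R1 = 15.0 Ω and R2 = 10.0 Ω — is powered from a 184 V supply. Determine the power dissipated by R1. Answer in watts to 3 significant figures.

Series elements share the same current, so find I first, then use P = I²R.
R_total = 15.0 + 10.0 = 25.00 Ω
I = V / R_total = 184 / 25.00 = 7.360 A
P_R1 = I² × R1 = (7.360)² × 15.0 = 812.5 W

813 W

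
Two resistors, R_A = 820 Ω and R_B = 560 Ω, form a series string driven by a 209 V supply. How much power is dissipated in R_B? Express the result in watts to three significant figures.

Since the resistors are in series they all carry the loop current I = V/R_total; the power in any one is I²R.
R_total = 820 + 560 = 1380 Ω
I = V / R_total = 209 / 1380 = 0.1514 A
P_R_B = I² × R_B = (0.1514)² × 560 = 12.84 W

12.8 W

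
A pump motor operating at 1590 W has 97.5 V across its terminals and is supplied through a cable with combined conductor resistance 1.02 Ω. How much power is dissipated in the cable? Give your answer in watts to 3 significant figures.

The cable and load are in series, so the same current flows in both; the loss is I²R_line.
I = P / V = 1590 / 97.5 = 16.31 A through the cable.
P_line = I² R_line = (16.31)² × 1.02 = 271.3 W

271 W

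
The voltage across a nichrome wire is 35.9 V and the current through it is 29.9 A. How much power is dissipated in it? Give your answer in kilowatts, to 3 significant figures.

1.07 kW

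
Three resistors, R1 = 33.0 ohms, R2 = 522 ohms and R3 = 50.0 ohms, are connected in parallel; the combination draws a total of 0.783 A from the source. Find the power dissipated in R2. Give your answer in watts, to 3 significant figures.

0.431 W

We need the common branch voltage; get it from I_total × R_eq, then P = V²/R for the branch.
1/R_eq = 1/33.0 + 1/522 + 1/50.0 ⇒ R_eq = 19.15 Ω
V = I_total × R_eq = 0.7830 × 19.15 = 14.99 V
P_R2 = V² / R2 = (14.99)² / 522 = 0.4307 W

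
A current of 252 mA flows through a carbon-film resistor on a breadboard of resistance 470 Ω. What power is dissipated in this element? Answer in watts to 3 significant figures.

29.8 W

Knowing I and R, the power is just I²R — no need to find V first.
P = (0.2520 A)² × 470 Ω = 29.85 W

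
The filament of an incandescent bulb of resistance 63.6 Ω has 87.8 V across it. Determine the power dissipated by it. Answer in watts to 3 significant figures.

121 W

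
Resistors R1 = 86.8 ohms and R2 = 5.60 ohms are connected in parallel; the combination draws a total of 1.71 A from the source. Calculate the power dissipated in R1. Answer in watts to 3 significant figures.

0.932 W

We need the common branch voltage; get it from I_total × R_eq, then P = V²/R for the branch.
1/R_eq = 1/86.8 + 1/5.60 ⇒ R_eq = 5.261 Ω
V = I_total × R_eq = 1.710 × 5.261 = 8.996 V
P_R1 = V² / R1 = (8.996)² / 86.8 = 0.9323 W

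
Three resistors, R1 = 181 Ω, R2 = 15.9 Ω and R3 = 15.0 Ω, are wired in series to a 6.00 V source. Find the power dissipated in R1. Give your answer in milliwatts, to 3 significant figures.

Since the resistors are in series they all carry the loop current I = V/R_total; the power in any one is I²R.
R_total = 181 + 15.9 + 15.0 = 211.9 Ω
I = V / R_total = 6.00 / 211.9 = 0.02832 A
P_R1 = I² × R1 = (0.02832)² × 181 = 0.1451 W

145 mW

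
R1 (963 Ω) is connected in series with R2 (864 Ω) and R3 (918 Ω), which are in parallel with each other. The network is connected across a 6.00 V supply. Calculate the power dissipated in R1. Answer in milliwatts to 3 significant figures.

17.5 mW

Collapse R2‖R3 to a single equivalent, reducing the network to two series elements.
R_p = (864×918)/(864+918) = 445.1 Ω
R_total = 963 + 445.1 = 1408 Ω
I = V / R_total = 6.00 / 1408 = 0.004261 A
The full supply current passes through R1: P = I²R.
P_R1 = (0.004261)² × 963 = 0.01749 W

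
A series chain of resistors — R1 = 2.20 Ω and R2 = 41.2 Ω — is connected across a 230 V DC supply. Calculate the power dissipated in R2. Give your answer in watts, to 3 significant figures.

Series elements share the same current, so find I first, then use P = I²R.
R_total = 2.20 + 41.2 = 43.40 Ω
I = V / R_total = 230 / 43.40 = 5.300 A
P_R2 = I² × R2 = (5.300)² × 41.2 = 1157 W

1160 W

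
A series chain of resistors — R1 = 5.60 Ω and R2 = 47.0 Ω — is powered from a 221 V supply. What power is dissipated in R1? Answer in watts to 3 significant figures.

Since the resistors are in series they all carry the loop current I = V/R_total; the power in any one is I²R.
R_total = 5.60 + 47.0 = 52.60 Ω
I = V / R_total = 221 / 52.60 = 4.202 A
P_R1 = I² × R1 = (4.202)² × 5.60 = 98.86 W

98.9 W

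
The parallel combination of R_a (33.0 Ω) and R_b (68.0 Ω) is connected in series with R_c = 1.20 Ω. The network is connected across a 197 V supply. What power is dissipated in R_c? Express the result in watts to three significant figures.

84.9 W

Reduce the parallel combination to a single R_p; the circuit then becomes R_p in series with the remaining resistor.
R_p = (33.0×68.0)/(33.0+68.0) = 22.22 Ω
R_total = R_p + 1.20 = 22.22 + 1.20 = 23.42 Ω
I = V / R_total = 197 / 23.42 = 8.412 A
All the supply current flows through R_c; use P = I²R_c.
P_R_c = (8.412)² × 1.20 = 84.92 W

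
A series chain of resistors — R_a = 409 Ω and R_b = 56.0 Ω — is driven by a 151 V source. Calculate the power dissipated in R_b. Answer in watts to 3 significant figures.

5.91 W

Series elements share the same current, so find I first, then use P = I²R.
R_total = 409 + 56.0 = 465.0 Ω
I = V / R_total = 151 / 465.0 = 0.3247 A
P_R_b = I² × R_b = (0.3247)² × 56.0 = 5.905 W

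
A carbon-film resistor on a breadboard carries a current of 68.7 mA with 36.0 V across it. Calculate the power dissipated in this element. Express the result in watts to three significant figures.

Both the voltage across and the current through the element are known, so P = V I applies directly.
P = 36.0 V × 0.06870 A = 2.473 W

2.47 W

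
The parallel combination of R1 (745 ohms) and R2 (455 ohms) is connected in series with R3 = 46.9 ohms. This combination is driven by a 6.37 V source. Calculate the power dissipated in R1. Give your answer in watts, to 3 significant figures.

Combine R1 and R2 into their parallel equivalent first, reducing the network to two series resistors.
R_p = (745×455)/(745+455) = 282.5 Ω
R_total = R_p + 46.9 = 282.5 + 46.9 = 329.4 Ω
I = V / R_total = 6.37 / 329.4 = 0.01934 A
Voltage across the parallel pair: V_p = I × R_p = 0.01934 × 282.5 = 5.463 V
R1 has V_p across it, so P = V_p²/R1.
P_R1 = (5.463)² / 745 = 0.04006 W

0.0401 W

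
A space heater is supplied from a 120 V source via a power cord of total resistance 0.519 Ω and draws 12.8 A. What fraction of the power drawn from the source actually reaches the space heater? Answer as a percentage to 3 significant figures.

94.5 %

The power cord carries the full 12.8 A.
P_line = I² R_line = (12.80)² × 0.519 = 85.03 W
P_source = V I = 120 × 12.80 = 1536 W; P_load = 1451 W
η = P_load / P_source = 1451 / 1536 = 0.9446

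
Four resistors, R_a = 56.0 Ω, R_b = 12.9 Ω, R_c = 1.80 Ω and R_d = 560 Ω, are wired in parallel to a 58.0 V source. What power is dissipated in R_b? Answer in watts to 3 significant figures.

Each parallel branch sees the full supply voltage, so P = V²/R applies directly to the target branch.
P_R_b = V² / R_b = (58.0)² / 12.9 Ω = 260.8 W

261 W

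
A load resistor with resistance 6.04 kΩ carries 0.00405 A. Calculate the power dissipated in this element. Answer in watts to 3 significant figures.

0.0991 W

The current through and the resistance of the element are both given; use P = I²R.
P = (0.004050 A)² × 6040 Ω = 0.09907 W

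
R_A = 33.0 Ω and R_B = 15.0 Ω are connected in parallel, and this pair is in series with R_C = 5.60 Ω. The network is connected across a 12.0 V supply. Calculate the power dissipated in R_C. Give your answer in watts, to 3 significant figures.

3.18 W

Combine R_A and R_B into their parallel equivalent first, reducing the network to two series resistors.
R_p = (33.0×15.0)/(33.0+15.0) = 10.31 Ω
R_total = R_p + 5.60 = 10.31 + 5.60 = 15.91 Ω
I = V / R_total = 12.0 / 15.91 = 0.7541 A
All the supply current flows through R_C; use P = I²R_C.
P_R_C = (0.7541)² × 5.60 = 3.185 W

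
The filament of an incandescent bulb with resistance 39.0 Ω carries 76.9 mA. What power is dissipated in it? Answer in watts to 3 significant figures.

0.231 W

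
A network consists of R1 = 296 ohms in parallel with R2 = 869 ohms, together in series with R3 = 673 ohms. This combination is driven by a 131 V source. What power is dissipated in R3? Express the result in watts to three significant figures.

Reduce the parallel combination to a single R_p; the circuit then becomes R_p in series with the remaining resistor.
R_p = (296×869)/(296+869) = 220.8 Ω
R_total = R_p + 673 = 220.8 + 673 = 893.8 Ω
I = V / R_total = 131 / 893.8 = 0.1466 A
All the supply current flows through R3; use P = I²R3.
P_R3 = (0.1466)² × 673 = 14.46 W

14.5 W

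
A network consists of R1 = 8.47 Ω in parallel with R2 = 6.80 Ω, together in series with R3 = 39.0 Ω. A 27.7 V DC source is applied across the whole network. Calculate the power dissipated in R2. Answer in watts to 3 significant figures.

0.877 W

Combine R1 and R2 into their parallel equivalent first, reducing the network to two series resistors.
R_p = (8.47×6.80)/(8.47+6.80) = 3.772 Ω
R_total = R_p + 39.0 = 3.772 + 39.0 = 42.77 Ω
I = V / R_total = 27.7 / 42.77 = 0.6476 A
Voltage across the parallel pair: V_p = I × R_p = 0.6476 × 3.772 = 2.443 V
R2 has V_p across it, so P = V_p²/R2.
P_R2 = (2.443)² / 6.80 = 0.8775 W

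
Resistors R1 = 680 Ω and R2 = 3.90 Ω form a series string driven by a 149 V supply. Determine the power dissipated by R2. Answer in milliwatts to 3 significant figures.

Series elements share the same current, so find I first, then use P = I²R.
R_total = 680 + 3.90 = 683.9 Ω
I = V / R_total = 149 / 683.9 = 0.2179 A
P_R2 = I² × R2 = (0.2179)² × 3.90 = 0.1851 W

185 mW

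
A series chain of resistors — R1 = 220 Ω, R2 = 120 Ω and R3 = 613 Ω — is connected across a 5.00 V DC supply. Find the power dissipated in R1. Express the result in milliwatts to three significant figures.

6.06 mW

Since the resistors are in series they all carry the loop current I = V/R_total; the power in any one is I²R.
R_total = 220 + 120 + 613 = 953.0 Ω
I = V / R_total = 5.00 / 953.0 = 0.005247 A
P_R1 = I² × R1 = (0.005247)² × 220 = 0.006056 W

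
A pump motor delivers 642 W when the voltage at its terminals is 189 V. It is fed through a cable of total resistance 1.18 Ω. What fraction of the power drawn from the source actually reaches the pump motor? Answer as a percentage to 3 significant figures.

97.9 %

I = P / V = 642 / 189 = 3.397 A through the cable.
P_line = I² R_line = (3.397)² × 1.18 = 13.62 W
P_source = P_load + P_line = 642.0 + 13.62 = 655.6 W
η = P_load / P_source = 642.0 / 655.6 = 0.9792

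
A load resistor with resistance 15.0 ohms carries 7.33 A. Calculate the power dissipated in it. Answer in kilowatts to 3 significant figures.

With I and R stated, P = I²R applies in one step.
P = (7.330 A)² × 15.0 Ω = 805.9 W

0.806 kW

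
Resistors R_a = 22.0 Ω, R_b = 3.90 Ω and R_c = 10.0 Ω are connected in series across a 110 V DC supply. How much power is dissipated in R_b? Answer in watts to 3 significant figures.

The current is common to all series resistors; compute it, then apply P = I²R for the target.
R_total = 22.0 + 3.90 + 10.0 = 35.90 Ω
I = V / R_total = 110 / 35.90 = 3.064 A
P_R_b = I² × R_b = (3.064)² × 3.90 = 36.62 W

36.6 W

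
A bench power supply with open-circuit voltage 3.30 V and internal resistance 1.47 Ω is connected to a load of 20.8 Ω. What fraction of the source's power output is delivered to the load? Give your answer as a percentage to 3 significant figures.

93.4 %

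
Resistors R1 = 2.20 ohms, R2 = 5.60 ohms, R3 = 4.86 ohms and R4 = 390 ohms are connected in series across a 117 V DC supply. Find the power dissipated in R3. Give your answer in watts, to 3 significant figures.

Series elements share the same current, so find I first, then use P = I²R.
R_total = 2.20 + 5.60 + 4.86 + 390 = 402.7 Ω
I = V / R_total = 117 / 402.7 = 0.2906 A
P_R3 = I² × R3 = (0.2906)² × 4.86 = 0.4103 W

0.410 W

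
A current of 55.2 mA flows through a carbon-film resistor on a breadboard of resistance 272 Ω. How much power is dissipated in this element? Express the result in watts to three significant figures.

With I and R stated, P = I²R applies in one step.
P = (0.05520 A)² × 272 Ω = 0.8288 W

0.829 W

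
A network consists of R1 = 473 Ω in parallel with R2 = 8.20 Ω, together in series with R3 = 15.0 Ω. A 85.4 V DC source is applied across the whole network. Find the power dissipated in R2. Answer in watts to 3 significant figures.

Collapse the R1‖R2 pair into one equivalent R_p; then R_p and R3 form a series string.
R_p = (473×8.20)/(473+8.20) = 8.060 Ω
R_total = R_p + 15.0 = 8.060 + 15.0 = 23.06 Ω
I = V / R_total = 85.4 / 23.06 = 3.703 A
Voltage across the parallel pair: V_p = I × R_p = 3.703 × 8.060 = 29.85 V
Use P = V²/R for R2 with V = V_p.
P_R2 = (29.85)² / 8.20 = 108.7 W

109 W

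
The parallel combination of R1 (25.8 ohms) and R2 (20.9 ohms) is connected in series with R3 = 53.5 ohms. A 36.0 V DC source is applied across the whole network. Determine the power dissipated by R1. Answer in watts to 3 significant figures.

1.58 W

Reduce the parallel combination to a single R_p; the circuit then becomes R_p in series with the remaining resistor.
R_p = (25.8×20.9)/(25.8+20.9) = 11.55 Ω
R_total = R_p + 53.5 = 11.55 + 53.5 = 65.05 Ω
I = V / R_total = 36.0 / 65.05 = 0.5535 A
Voltage across the parallel pair: V_p = I × R_p = 0.5535 × 11.55 = 6.390 V
Use P = V²/R for R1 with V = V_p.
P_R1 = (6.390)² / 25.8 = 1.583 W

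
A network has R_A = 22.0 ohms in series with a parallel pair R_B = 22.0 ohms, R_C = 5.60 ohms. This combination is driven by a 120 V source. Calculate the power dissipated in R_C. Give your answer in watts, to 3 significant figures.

73.2 W

Replace R_B and R_C with their parallel equivalent so the circuit becomes R_A in series with R_p.
R_p = (22.0×5.60)/(22.0+5.60) = 4.464 Ω
R_total = 22.0 + 4.464 = 26.46 Ω
I = V / R_total = 120 / 26.46 = 4.535 A
Voltage across the parallel pair: V_p = I × R_p = 4.535 × 4.464 = 20.24 V
R_C is across V_p, so use P = V²/R for that branch.
P_R_C = (20.24)² / 5.60 = 73.16 W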